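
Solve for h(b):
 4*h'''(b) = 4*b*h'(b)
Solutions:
 h(b) = C1 + Integral(C2*airyai(b) + C3*airybi(b), b)


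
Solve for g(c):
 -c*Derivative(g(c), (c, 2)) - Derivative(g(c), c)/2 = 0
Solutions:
 g(c) = C1 + C2*sqrt(c)


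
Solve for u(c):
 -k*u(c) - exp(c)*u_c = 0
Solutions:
 u(c) = C1*exp(k*exp(-c))


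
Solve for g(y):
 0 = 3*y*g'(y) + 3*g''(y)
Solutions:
 g(y) = C1 + C2*erf(sqrt(2)*y/2)


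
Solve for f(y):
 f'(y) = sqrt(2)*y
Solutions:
 f(y) = C1 + sqrt(2)*y^2/2


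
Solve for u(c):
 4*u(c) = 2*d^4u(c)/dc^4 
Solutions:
 u(c) = C1*exp(-2^(1/4)*c) + C2*exp(2^(1/4)*c) + C3*sin(2^(1/4)*c) + C4*cos(2^(1/4)*c)


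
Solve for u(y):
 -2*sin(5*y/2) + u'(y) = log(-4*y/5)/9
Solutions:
 u(y) = C1 + y*log(-y)/9 - y*log(5)/9 - y/9 + 2*y*log(2)/9 - 4*cos(5*y/2)/5


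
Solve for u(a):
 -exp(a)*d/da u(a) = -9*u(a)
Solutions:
 u(a) = C1*exp(-9*exp(-a))


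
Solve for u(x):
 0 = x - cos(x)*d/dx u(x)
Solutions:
 u(x) = C1 + Integral(x/cos(x), x)


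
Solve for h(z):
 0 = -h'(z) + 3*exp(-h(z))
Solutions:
 h(z) = log(C1 + 3*z)


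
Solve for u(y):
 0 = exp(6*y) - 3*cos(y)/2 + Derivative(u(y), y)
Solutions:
 u(y) = C1 - exp(6*y)/6 + 3*sin(y)/2


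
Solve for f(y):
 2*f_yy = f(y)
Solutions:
 f(y) = C1*exp(-sqrt(2)*y/2) + C2*exp(sqrt(2)*y/2)


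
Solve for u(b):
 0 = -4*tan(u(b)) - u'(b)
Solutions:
 u(b) = pi - asin(C1*exp(-4*b))
 u(b) = asin(C1*exp(-4*b))


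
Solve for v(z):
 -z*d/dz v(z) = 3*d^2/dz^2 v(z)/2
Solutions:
 v(z) = C1 + C2*erf(sqrt(3)*z/3)


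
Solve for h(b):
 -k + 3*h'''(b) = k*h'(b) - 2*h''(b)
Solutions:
 h(b) = C1 + C2*exp(b*(sqrt(3*k + 1) - 1)/3) + C3*exp(-b*(sqrt(3*k + 1) + 1)/3) - b


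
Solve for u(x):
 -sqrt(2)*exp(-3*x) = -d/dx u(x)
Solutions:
 u(x) = C1 - sqrt(2)*exp(-3*x)/3


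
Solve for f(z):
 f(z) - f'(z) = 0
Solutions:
 f(z) = C1*exp(z)


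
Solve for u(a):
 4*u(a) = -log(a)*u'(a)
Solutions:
 u(a) = C1*exp(-4*li(a))


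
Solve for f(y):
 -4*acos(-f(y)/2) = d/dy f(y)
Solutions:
 Integral(1/acos(-_y/2), (_y, f(y))) = C1 - 4*y


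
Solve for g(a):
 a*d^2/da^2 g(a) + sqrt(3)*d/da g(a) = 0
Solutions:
 g(a) = C1 + C2*a^(1 - sqrt(3))


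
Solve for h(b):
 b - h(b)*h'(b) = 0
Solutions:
 h(b) = -sqrt(C1 + b^2)
 h(b) = sqrt(C1 + b^2)


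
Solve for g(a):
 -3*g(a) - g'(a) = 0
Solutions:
 g(a) = C1*exp(-3*a)


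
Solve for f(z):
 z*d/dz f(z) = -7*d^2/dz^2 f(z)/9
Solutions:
 f(z) = C1 + C2*erf(3*sqrt(14)*z/14)


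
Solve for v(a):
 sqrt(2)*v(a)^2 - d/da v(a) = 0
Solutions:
 v(a) = -1/(C1 + sqrt(2)*a)


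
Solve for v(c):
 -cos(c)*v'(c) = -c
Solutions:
 v(c) = C1 + Integral(c/cos(c), c)


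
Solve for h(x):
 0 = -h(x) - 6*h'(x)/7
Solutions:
 h(x) = C1*exp(-7*x/6)


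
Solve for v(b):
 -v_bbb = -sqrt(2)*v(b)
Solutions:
 v(b) = C3*exp(2^(1/6)*b) + (C1*sin(2^(1/6)*sqrt(3)*b/2) + C2*cos(2^(1/6)*sqrt(3)*b/2))*exp(-2^(1/6)*b/2)


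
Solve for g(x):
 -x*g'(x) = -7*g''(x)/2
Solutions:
 g(x) = C1 + C2*erfi(sqrt(7)*x/7)


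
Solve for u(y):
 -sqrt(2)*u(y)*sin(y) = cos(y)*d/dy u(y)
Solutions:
 u(y) = C1*cos(y)^(sqrt(2))


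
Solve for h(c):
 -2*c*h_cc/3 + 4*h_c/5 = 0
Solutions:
 h(c) = C1 + C2*c^(11/5)


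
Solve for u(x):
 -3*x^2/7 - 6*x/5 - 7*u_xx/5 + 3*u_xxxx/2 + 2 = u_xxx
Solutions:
 u(x) = C1 + C2*x + C3*exp(x*(5 - sqrt(235))/15) + C4*exp(x*(5 + sqrt(235))/15) - 5*x^4/196 - 24*x^3/343 + 2575*x^2/4802


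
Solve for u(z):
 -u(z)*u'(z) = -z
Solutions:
 u(z) = -sqrt(C1 + z^2)
 u(z) = sqrt(C1 + z^2)


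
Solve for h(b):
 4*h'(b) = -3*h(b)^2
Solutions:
 h(b) = 4/(C1 + 3*b)


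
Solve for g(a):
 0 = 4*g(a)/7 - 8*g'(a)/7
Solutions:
 g(a) = C1*exp(a/2)


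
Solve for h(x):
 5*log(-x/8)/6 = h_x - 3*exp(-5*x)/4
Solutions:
 h(x) = C1 + 5*x*log(-x)/6 + 5*x*(-3*log(2) - 1)/6 - 3*exp(-5*x)/20


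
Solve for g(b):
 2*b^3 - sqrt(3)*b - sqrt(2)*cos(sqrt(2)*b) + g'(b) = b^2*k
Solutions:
 g(b) = C1 - b^4/2 + b^3*k/3 + sqrt(3)*b^2/2 + sin(sqrt(2)*b)


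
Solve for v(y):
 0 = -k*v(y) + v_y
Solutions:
 v(y) = C1*exp(k*y)


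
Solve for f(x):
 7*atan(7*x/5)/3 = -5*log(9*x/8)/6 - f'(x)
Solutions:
 f(x) = C1 - 5*x*log(x)/6 - 7*x*atan(7*x/5)/3 - 5*x*log(3)/3 + 5*x/6 + 5*x*log(2)/2 + 5*log(49*x^2 + 25)/6


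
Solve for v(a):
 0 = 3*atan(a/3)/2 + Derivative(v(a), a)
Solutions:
 v(a) = C1 - 3*a*atan(a/3)/2 + 9*log(a^2 + 9)/4


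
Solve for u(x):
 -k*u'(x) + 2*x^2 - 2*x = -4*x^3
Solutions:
 u(x) = C1 + x^4/k + 2*x^3/(3*k) - x^2/k


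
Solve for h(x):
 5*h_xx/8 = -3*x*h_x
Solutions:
 h(x) = C1 + C2*erf(2*sqrt(15)*x/5)


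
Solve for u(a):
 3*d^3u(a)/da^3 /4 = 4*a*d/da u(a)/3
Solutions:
 u(a) = C1 + Integral(C2*airyai(2*6^(1/3)*a/3) + C3*airybi(2*6^(1/3)*a/3), a)


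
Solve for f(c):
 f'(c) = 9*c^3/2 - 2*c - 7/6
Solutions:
 f(c) = C1 + 9*c^4/8 - c^2 - 7*c/6


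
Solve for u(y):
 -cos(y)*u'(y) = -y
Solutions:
 u(y) = C1 + Integral(y/cos(y), y)


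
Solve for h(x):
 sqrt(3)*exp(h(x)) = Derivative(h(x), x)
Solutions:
 h(x) = log(-1/(C1 + sqrt(3)*x))


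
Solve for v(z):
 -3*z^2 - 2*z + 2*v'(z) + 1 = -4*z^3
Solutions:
 v(z) = C1 - z^4/2 + z^3/2 + z^2/2 - z/2


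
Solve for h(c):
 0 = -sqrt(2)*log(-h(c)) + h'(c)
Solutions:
 -li(-h(c)) = C1 + sqrt(2)*c


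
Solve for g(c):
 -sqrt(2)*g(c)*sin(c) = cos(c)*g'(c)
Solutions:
 g(c) = C1*cos(c)^(sqrt(2))


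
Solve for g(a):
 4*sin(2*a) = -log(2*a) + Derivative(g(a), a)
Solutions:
 g(a) = C1 + a*log(a) - a + a*log(2) - 2*cos(2*a)


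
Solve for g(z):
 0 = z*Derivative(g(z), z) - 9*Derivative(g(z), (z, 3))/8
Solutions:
 g(z) = C1 + Integral(C2*airyai(2*3^(1/3)*z/3) + C3*airybi(2*3^(1/3)*z/3), z)


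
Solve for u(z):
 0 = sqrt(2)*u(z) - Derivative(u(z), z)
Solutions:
 u(z) = C1*exp(sqrt(2)*z)


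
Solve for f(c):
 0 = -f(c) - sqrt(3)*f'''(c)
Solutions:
 f(c) = C3*exp(-3^(5/6)*c/3) + (C1*sin(3^(1/3)*c/2) + C2*cos(3^(1/3)*c/2))*exp(3^(5/6)*c/6)


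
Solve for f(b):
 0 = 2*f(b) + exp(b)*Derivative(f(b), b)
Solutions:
 f(b) = C1*exp(2*exp(-b))


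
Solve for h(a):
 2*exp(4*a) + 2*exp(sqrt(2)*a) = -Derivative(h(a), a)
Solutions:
 h(a) = C1 - exp(4*a)/2 - sqrt(2)*exp(sqrt(2)*a)


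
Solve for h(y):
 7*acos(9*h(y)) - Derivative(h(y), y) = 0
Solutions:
 Integral(1/acos(9*_y), (_y, h(y))) = C1 + 7*y


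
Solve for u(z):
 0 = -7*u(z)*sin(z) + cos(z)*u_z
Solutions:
 u(z) = C1/cos(z)^7


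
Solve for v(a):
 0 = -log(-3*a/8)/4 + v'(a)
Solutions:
 v(a) = C1 + a*log(-a)/4 + a*(-3*log(2) - 1 + log(3))/4


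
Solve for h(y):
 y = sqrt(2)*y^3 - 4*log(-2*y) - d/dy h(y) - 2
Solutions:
 h(y) = C1 + sqrt(2)*y^4/4 - y^2/2 - 4*y*log(-y) + 2*y*(1 - 2*log(2))


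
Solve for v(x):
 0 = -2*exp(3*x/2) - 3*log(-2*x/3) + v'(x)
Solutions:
 v(x) = C1 + 3*x*log(-x) + 3*x*(-log(3) - 1 + log(2)) + 4*exp(3*x/2)/3


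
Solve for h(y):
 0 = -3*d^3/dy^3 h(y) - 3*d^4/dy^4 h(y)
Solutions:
 h(y) = C1 + C2*y + C3*y^2 + C4*exp(-y)


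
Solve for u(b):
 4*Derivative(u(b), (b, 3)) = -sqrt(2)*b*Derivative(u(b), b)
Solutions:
 u(b) = C1 + Integral(C2*airyai(-sqrt(2)*b/2) + C3*airybi(-sqrt(2)*b/2), b)


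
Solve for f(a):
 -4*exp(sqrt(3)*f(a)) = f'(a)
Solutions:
 f(a) = sqrt(3)*(2*log(1/(C1 + 4*a)) - log(3))/6


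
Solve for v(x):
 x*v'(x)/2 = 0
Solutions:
 v(x) = C1


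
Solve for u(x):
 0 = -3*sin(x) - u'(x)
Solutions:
 u(x) = C1 + 3*cos(x)


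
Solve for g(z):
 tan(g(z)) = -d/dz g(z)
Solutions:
 g(z) = pi - asin(C1*exp(-z))
 g(z) = asin(C1*exp(-z))


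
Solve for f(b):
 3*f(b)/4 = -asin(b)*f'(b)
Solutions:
 f(b) = C1*exp(-3*Integral(1/asin(b), b)/4)


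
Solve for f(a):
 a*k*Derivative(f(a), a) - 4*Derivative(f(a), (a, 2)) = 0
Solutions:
 f(a) = Piecewise((-sqrt(2)*sqrt(pi)*C1*erf(sqrt(2)*a*sqrt(-k)/4)/sqrt(-k) - C2, (k > 0) | (k < 0)), (-C1*a - C2, True))


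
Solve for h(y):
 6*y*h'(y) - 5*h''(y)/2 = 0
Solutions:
 h(y) = C1 + C2*erfi(sqrt(30)*y/5)


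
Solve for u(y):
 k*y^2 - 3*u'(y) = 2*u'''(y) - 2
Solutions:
 u(y) = C1 + C2*sin(sqrt(6)*y/2) + C3*cos(sqrt(6)*y/2) + k*y^3/9 - 4*k*y/9 + 2*y/3


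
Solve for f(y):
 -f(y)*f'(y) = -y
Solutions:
 f(y) = -sqrt(C1 + y^2)
 f(y) = sqrt(C1 + y^2)


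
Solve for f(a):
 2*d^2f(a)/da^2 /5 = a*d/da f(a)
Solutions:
 f(a) = C1 + C2*erfi(sqrt(5)*a/2)


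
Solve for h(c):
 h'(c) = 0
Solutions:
 h(c) = C1


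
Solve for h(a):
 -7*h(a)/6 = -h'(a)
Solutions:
 h(a) = C1*exp(7*a/6)


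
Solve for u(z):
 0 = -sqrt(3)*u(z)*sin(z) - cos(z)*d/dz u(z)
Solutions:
 u(z) = C1*cos(z)^(sqrt(3))


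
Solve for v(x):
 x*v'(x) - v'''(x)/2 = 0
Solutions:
 v(x) = C1 + Integral(C2*airyai(2^(1/3)*x) + C3*airybi(2^(1/3)*x), x)


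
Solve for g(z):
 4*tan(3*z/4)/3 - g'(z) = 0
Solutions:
 g(z) = C1 - 16*log(cos(3*z/4))/9


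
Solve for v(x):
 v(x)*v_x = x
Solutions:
 v(x) = -sqrt(C1 + x^2)
 v(x) = sqrt(C1 + x^2)


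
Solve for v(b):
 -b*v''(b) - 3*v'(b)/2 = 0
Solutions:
 v(b) = C1 + C2/sqrt(b)


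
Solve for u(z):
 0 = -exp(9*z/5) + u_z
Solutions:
 u(z) = C1 + 5*exp(9*z/5)/9


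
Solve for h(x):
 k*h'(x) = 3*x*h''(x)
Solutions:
 h(x) = C1 + x^(re(k)/3 + 1)*(C2*sin(log(x)*Abs(im(k))/3) + C3*cos(log(x)*im(k)/3))


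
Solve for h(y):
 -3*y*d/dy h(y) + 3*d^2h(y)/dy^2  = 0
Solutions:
 h(y) = C1 + C2*erfi(sqrt(2)*y/2)


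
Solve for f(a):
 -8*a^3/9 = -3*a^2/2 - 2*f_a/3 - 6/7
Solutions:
 f(a) = C1 + a^4/3 - 3*a^3/4 - 9*a/7


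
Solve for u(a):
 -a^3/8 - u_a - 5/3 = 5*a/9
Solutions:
 u(a) = C1 - a^4/32 - 5*a^2/18 - 5*a/3


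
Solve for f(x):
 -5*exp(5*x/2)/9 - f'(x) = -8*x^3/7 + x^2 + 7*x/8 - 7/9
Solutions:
 f(x) = C1 + 2*x^4/7 - x^3/3 - 7*x^2/16 + 7*x/9 - 2*exp(5*x/2)/9


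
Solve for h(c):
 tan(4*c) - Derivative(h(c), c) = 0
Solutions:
 h(c) = C1 - log(cos(4*c))/4


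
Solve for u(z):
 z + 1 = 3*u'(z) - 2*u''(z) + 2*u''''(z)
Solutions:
 u(z) = C1 + C2*exp(6^(1/3)*z*(2*6^(1/3)/(sqrt(681) + 27)^(1/3) + (sqrt(681) + 27)^(1/3))/12)*sin(2^(1/3)*3^(1/6)*z*(-3^(2/3)*(sqrt(681) + 27)^(1/3) + 6*2^(1/3)/(sqrt(681) + 27)^(1/3))/12) + C3*exp(6^(1/3)*z*(2*6^(1/3)/(sqrt(681) + 27)^(1/3) + (sqrt(681) + 27)^(1/3))/12)*cos(2^(1/3)*3^(1/6)*z*(-3^(2/3)*(sqrt(681) + 27)^(1/3) + 6*2^(1/3)/(sqrt(681) + 27)^(1/3))/12) + C4*exp(-6^(1/3)*z*(2*6^(1/3)/(sqrt(681) + 27)^(1/3) + (sqrt(681) + 27)^(1/3))/6) + z^2/6 + 5*z/9


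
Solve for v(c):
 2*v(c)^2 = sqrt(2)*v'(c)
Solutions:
 v(c) = -1/(C1 + sqrt(2)*c)


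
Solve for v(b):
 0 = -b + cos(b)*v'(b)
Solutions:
 v(b) = C1 + Integral(b/cos(b), b)


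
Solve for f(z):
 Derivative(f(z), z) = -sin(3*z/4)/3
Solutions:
 f(z) = C1 + 4*cos(3*z/4)/9


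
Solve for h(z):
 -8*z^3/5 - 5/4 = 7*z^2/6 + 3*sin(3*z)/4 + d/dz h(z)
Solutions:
 h(z) = C1 - 2*z^4/5 - 7*z^3/18 - 5*z/4 + cos(3*z)/4


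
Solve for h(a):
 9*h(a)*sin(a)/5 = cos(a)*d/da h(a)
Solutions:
 h(a) = C1/cos(a)^(9/5)


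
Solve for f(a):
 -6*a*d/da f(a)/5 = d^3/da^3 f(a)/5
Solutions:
 f(a) = C1 + Integral(C2*airyai(-6^(1/3)*a) + C3*airybi(-6^(1/3)*a), a)


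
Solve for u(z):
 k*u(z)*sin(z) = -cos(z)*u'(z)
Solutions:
 u(z) = C1*exp(k*log(cos(z)))


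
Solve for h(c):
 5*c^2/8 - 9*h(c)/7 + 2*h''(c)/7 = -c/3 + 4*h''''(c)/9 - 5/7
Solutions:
 h(c) = 35*c^2/72 + 7*c/27 + (C1*sin(3*sqrt(2)*7^(3/4)*c*sin(atan(3*sqrt(3))/2)/14) + C2*cos(3*sqrt(2)*7^(3/4)*c*sin(atan(3*sqrt(3))/2)/14))*exp(-3*sqrt(2)*7^(3/4)*c*cos(atan(3*sqrt(3))/2)/14) + (C3*sin(3*sqrt(2)*7^(3/4)*c*sin(atan(3*sqrt(3))/2)/14) + C4*cos(3*sqrt(2)*7^(3/4)*c*sin(atan(3*sqrt(3))/2)/14))*exp(3*sqrt(2)*7^(3/4)*c*cos(atan(3*sqrt(3))/2)/14) + 125/162


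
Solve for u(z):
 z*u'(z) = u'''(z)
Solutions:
 u(z) = C1 + Integral(C2*airyai(z) + C3*airybi(z), z)


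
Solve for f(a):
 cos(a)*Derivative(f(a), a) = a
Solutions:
 f(a) = C1 + Integral(a/cos(a), a)


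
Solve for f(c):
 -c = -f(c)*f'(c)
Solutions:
 f(c) = -sqrt(C1 + c^2)
 f(c) = sqrt(C1 + c^2)


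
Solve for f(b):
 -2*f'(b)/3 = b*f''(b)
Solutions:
 f(b) = C1 + C2*b^(1/3)


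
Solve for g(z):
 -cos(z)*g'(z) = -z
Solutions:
 g(z) = C1 + Integral(z/cos(z), z)


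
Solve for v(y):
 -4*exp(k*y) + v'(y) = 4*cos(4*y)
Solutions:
 v(y) = C1 + sin(4*y) + 4*exp(k*y)/k


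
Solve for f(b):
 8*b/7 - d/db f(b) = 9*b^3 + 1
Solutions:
 f(b) = C1 - 9*b^4/4 + 4*b^2/7 - b


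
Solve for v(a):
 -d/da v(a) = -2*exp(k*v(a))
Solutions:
 v(a) = Piecewise((log(-1/(C1*k + 2*a*k))/k, Ne(k, 0)), (nan, True))
 v(a) = Piecewise((C1 + 2*a, Eq(k, 0)), (nan, True))


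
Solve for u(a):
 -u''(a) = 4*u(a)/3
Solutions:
 u(a) = C1*sin(2*sqrt(3)*a/3) + C2*cos(2*sqrt(3)*a/3)


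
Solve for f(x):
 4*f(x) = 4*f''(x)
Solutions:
 f(x) = C1*exp(-x) + C2*exp(x)


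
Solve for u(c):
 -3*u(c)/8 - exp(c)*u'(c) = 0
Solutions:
 u(c) = C1*exp(3*exp(-c)/8)


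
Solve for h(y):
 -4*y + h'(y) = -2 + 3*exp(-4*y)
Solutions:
 h(y) = C1 + 2*y^2 - 2*y - 3*exp(-4*y)/4


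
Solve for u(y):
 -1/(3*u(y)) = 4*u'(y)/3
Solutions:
 u(y) = -sqrt(C1 - 2*y)/2
 u(y) = sqrt(C1 - 2*y)/2


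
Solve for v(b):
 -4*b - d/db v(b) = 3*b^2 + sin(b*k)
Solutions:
 v(b) = C1 - b^3 - 2*b^2 + cos(b*k)/k


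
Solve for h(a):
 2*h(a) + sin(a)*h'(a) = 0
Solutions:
 h(a) = C1*(cos(a) + 1)/(cos(a) - 1)


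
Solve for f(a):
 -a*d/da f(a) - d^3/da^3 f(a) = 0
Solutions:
 f(a) = C1 + Integral(C2*airyai(-a) + C3*airybi(-a), a)


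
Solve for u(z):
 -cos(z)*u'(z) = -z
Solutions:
 u(z) = C1 + Integral(z/cos(z), z)


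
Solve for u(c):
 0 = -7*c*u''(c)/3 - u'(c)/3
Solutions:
 u(c) = C1 + C2*c^(6/7)


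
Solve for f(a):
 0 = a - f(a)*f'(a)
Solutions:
 f(a) = -sqrt(C1 + a^2)
 f(a) = sqrt(C1 + a^2)


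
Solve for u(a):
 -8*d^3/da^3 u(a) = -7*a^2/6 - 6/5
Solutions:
 u(a) = C1 + C2*a + C3*a^2 + 7*a^5/2880 + a^3/40


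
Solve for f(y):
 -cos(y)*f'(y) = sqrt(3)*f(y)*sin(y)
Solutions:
 f(y) = C1*cos(y)^(sqrt(3))


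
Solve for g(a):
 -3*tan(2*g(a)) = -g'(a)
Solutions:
 g(a) = -asin(C1*exp(6*a))/2 + pi/2
 g(a) = asin(C1*exp(6*a))/2


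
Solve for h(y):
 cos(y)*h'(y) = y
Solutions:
 h(y) = C1 + Integral(y/cos(y), y)


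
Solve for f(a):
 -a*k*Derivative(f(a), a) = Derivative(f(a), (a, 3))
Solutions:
 f(a) = C1 + Integral(C2*airyai(a*(-k)^(1/3)) + C3*airybi(a*(-k)^(1/3)), a)


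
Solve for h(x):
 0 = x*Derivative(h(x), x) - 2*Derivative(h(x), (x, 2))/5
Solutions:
 h(x) = C1 + C2*erfi(sqrt(5)*x/2)


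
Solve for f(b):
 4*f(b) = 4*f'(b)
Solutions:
 f(b) = C1*exp(b)


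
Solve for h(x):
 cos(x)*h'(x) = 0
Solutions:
 h(x) = C1


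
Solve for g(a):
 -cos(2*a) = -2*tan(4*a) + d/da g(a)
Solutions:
 g(a) = C1 - log(cos(4*a))/2 - sin(2*a)/2


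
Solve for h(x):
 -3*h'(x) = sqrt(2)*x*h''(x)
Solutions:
 h(x) = C1 + C2*x^(1 - 3*sqrt(2)/2)


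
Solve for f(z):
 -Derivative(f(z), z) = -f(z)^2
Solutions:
 f(z) = -1/(C1 + z)


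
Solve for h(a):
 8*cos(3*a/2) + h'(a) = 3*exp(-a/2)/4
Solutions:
 h(a) = C1 - 16*sin(3*a/2)/3 - 3*exp(-a/2)/2


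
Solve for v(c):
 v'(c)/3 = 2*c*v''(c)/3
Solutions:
 v(c) = C1 + C2*c^(3/2)


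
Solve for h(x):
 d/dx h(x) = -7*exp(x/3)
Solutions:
 h(x) = C1 - 21*exp(x/3)


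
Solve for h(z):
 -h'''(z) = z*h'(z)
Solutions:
 h(z) = C1 + Integral(C2*airyai(-z) + C3*airybi(-z), z)


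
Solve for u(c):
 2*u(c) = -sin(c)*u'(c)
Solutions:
 u(c) = C1*(cos(c) + 1)/(cos(c) - 1)


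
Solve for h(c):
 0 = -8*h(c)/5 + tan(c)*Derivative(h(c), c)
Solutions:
 h(c) = C1*sin(c)^(8/5)


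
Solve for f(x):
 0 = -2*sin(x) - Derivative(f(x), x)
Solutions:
 f(x) = C1 + 2*cos(x)


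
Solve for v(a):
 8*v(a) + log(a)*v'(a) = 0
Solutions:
 v(a) = C1*exp(-8*li(a))


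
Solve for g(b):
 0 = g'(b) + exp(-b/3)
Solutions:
 g(b) = C1 + 3*exp(-b/3)


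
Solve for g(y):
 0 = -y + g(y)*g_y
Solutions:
 g(y) = -sqrt(C1 + y^2)
 g(y) = sqrt(C1 + y^2)


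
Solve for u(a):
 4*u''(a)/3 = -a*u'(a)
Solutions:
 u(a) = C1 + C2*erf(sqrt(6)*a/4)


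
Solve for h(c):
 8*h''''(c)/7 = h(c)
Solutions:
 h(c) = C1*exp(-14^(1/4)*c/2) + C2*exp(14^(1/4)*c/2) + C3*sin(14^(1/4)*c/2) + C4*cos(14^(1/4)*c/2)


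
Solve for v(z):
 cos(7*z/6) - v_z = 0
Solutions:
 v(z) = C1 + 6*sin(7*z/6)/7


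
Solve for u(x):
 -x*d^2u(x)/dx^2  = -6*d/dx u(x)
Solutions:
 u(x) = C1 + C2*x^7


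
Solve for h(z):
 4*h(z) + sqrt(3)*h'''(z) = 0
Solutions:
 h(z) = C3*exp(-2^(2/3)*3^(5/6)*z/3) + (C1*sin(2^(2/3)*3^(1/3)*z/2) + C2*cos(2^(2/3)*3^(1/3)*z/2))*exp(2^(2/3)*3^(5/6)*z/6)


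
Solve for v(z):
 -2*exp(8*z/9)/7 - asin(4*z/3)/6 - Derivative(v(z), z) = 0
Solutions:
 v(z) = C1 - z*asin(4*z/3)/6 - sqrt(9 - 16*z^2)/24 - 9*exp(8*z/9)/28


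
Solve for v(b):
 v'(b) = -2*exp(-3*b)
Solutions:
 v(b) = C1 + 2*exp(-3*b)/3


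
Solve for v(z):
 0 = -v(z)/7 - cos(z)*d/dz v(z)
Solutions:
 v(z) = C1*(sin(z) - 1)^(1/14)/(sin(z) + 1)^(1/14)


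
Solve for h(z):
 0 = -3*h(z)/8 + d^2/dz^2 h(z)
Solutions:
 h(z) = C1*exp(-sqrt(6)*z/4) + C2*exp(sqrt(6)*z/4)


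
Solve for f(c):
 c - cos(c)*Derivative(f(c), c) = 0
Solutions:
 f(c) = C1 + Integral(c/cos(c), c)


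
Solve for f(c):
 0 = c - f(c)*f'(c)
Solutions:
 f(c) = -sqrt(C1 + c^2)
 f(c) = sqrt(C1 + c^2)


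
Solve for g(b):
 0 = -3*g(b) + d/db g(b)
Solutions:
 g(b) = C1*exp(3*b)


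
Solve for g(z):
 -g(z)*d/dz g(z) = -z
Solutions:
 g(z) = -sqrt(C1 + z^2)
 g(z) = sqrt(C1 + z^2)


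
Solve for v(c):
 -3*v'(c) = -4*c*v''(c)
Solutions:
 v(c) = C1 + C2*c^(7/4)


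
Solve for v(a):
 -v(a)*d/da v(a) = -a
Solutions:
 v(a) = -sqrt(C1 + a^2)
 v(a) = sqrt(C1 + a^2)


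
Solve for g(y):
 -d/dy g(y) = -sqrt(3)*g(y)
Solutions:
 g(y) = C1*exp(sqrt(3)*y)


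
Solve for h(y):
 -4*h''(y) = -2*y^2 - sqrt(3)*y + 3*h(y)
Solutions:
 h(y) = C1*sin(sqrt(3)*y/2) + C2*cos(sqrt(3)*y/2) + 2*y^2/3 + sqrt(3)*y/3 - 16/9


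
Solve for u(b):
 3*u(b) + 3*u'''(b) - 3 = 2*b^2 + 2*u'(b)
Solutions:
 u(b) = C1*exp(2^(1/3)*b*(4/(sqrt(697) + 27)^(1/3) + 2^(1/3)*(sqrt(697) + 27)^(1/3))/12)*sin(2^(1/3)*sqrt(3)*b*(-2^(1/3)*(sqrt(697) + 27)^(1/3) + 4/(sqrt(697) + 27)^(1/3))/12) + C2*exp(2^(1/3)*b*(4/(sqrt(697) + 27)^(1/3) + 2^(1/3)*(sqrt(697) + 27)^(1/3))/12)*cos(2^(1/3)*sqrt(3)*b*(-2^(1/3)*(sqrt(697) + 27)^(1/3) + 4/(sqrt(697) + 27)^(1/3))/12) + C3*exp(-2^(1/3)*b*(4/(sqrt(697) + 27)^(1/3) + 2^(1/3)*(sqrt(697) + 27)^(1/3))/6) + 2*b^2/3 + 8*b/9 + 43/27


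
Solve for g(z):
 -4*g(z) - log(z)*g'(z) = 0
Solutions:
 g(z) = C1*exp(-4*li(z))


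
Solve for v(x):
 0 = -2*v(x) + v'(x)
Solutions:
 v(x) = C1*exp(2*x)


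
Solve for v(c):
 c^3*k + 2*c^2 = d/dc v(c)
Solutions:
 v(c) = C1 + c^4*k/4 + 2*c^3/3


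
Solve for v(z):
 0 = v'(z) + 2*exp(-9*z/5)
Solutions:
 v(z) = C1 + 10*exp(-9*z/5)/9


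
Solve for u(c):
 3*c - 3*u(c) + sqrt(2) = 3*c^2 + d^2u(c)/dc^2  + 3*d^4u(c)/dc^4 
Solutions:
 u(c) = -c^2 + c + (C1*sin(c*cos(atan(sqrt(35))/2)) + C2*cos(c*cos(atan(sqrt(35))/2)))*exp(-c*sin(atan(sqrt(35))/2)) + (C3*sin(c*cos(atan(sqrt(35))/2)) + C4*cos(c*cos(atan(sqrt(35))/2)))*exp(c*sin(atan(sqrt(35))/2)) + sqrt(2)/3 + 2/3


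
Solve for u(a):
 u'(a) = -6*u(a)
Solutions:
 u(a) = C1*exp(-6*a)


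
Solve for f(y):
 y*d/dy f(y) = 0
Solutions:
 f(y) = C1


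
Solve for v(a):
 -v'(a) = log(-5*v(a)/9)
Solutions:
 Integral(1/(log(-_y) - 2*log(3) + log(5)), (_y, v(a))) = C1 - a


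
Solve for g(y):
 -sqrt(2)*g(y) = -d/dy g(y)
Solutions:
 g(y) = C1*exp(sqrt(2)*y)


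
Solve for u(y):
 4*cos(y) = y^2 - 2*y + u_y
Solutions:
 u(y) = C1 - y^3/3 + y^2 + 4*sin(y)


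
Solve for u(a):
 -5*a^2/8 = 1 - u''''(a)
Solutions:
 u(a) = C1 + C2*a + C3*a^2 + C4*a^3 + a^6/576 + a^4/24


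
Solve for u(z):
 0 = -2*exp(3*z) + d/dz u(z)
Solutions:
 u(z) = C1 + 2*exp(3*z)/3


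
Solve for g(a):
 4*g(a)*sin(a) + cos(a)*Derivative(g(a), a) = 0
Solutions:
 g(a) = C1*cos(a)^4


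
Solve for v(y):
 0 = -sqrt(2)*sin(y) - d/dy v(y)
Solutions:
 v(y) = C1 + sqrt(2)*cos(y)


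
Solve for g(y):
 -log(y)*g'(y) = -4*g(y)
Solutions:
 g(y) = C1*exp(4*li(y))


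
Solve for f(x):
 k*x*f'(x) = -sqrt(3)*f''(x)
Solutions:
 f(x) = Piecewise((-sqrt(2)*3^(1/4)*sqrt(pi)*C1*erf(sqrt(2)*3^(3/4)*sqrt(k)*x/6)/(2*sqrt(k)) - C2, (k > 0) | (k < 0)), (-C1*x - C2, True))


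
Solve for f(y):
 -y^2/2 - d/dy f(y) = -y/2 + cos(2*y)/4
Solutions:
 f(y) = C1 - y^3/6 + y^2/4 - sin(2*y)/8


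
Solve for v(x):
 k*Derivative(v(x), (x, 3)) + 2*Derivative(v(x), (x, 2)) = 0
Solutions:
 v(x) = C1 + C2*x + C3*exp(-2*x/k)


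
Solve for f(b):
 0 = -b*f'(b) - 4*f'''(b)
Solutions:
 f(b) = C1 + Integral(C2*airyai(-2^(1/3)*b/2) + C3*airybi(-2^(1/3)*b/2), b)


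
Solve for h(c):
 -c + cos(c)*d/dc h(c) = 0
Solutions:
 h(c) = C1 + Integral(c/cos(c), c)


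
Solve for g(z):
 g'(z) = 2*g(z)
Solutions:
 g(z) = C1*exp(2*z)


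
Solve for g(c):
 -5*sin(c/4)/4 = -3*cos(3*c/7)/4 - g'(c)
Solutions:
 g(c) = C1 - 7*sin(3*c/7)/4 - 5*cos(c/4)


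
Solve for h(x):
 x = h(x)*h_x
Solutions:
 h(x) = -sqrt(C1 + x^2)
 h(x) = sqrt(C1 + x^2)


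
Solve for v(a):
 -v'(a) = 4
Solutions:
 v(a) = C1 - 4*a


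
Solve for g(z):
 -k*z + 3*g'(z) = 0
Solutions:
 g(z) = C1 + k*z^2/6


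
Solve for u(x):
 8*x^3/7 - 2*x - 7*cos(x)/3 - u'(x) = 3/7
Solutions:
 u(x) = C1 + 2*x^4/7 - x^2 - 3*x/7 - 7*sin(x)/3


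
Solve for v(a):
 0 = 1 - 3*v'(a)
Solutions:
 v(a) = C1 + a/3


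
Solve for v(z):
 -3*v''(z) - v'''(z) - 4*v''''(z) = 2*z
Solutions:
 v(z) = C1 + C2*z - z^3/9 + z^2/9 + (C3*sin(sqrt(47)*z/8) + C4*cos(sqrt(47)*z/8))*exp(-z/8)


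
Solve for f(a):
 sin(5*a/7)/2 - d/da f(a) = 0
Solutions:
 f(a) = C1 - 7*cos(5*a/7)/10


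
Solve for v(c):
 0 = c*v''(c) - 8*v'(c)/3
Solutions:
 v(c) = C1 + C2*c^(11/3)


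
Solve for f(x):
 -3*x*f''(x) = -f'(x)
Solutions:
 f(x) = C1 + C2*x^(4/3)


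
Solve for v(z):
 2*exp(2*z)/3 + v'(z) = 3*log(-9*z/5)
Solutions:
 v(z) = C1 + 3*z*log(-z) + 3*z*(-log(5) - 1 + 2*log(3)) - exp(2*z)/3


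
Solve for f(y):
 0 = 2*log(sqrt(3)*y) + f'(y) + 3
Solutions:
 f(y) = C1 - 2*y*log(y) - y*log(3) - y


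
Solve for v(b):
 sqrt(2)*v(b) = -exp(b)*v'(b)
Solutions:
 v(b) = C1*exp(sqrt(2)*exp(-b))


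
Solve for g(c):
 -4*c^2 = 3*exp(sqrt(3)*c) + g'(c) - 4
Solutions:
 g(c) = C1 - 4*c^3/3 + 4*c - sqrt(3)*exp(sqrt(3)*c)


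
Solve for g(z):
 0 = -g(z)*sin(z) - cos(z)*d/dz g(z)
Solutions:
 g(z) = C1*cos(z)


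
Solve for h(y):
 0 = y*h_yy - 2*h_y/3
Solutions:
 h(y) = C1 + C2*y^(5/3)


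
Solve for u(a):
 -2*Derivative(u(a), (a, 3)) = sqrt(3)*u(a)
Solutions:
 u(a) = C3*exp(-2^(2/3)*3^(1/6)*a/2) + (C1*sin(6^(2/3)*a/4) + C2*cos(6^(2/3)*a/4))*exp(2^(2/3)*3^(1/6)*a/4)


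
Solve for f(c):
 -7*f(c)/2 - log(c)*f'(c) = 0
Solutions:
 f(c) = C1*exp(-7*li(c)/2)


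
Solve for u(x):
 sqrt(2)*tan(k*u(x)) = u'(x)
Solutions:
 u(x) = Piecewise((-asin(exp(C1*k + sqrt(2)*k*x))/k + pi/k, Ne(k, 0)), (nan, True))
 u(x) = Piecewise((asin(exp(C1*k + sqrt(2)*k*x))/k, Ne(k, 0)), (nan, True))


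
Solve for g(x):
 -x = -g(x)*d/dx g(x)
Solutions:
 g(x) = -sqrt(C1 + x^2)
 g(x) = sqrt(C1 + x^2)


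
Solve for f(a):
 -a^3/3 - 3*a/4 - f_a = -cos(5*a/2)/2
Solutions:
 f(a) = C1 - a^4/12 - 3*a^2/8 + sin(5*a/2)/5


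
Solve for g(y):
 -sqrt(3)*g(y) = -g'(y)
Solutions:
 g(y) = C1*exp(sqrt(3)*y)


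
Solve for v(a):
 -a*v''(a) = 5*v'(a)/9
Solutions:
 v(a) = C1 + C2*a^(4/9)


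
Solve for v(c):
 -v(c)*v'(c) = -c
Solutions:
 v(c) = -sqrt(C1 + c^2)
 v(c) = sqrt(C1 + c^2)


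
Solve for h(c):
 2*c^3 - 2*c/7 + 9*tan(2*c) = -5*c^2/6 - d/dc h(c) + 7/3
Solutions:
 h(c) = C1 - c^4/2 - 5*c^3/18 + c^2/7 + 7*c/3 + 9*log(cos(2*c))/2


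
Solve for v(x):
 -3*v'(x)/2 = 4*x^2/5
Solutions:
 v(x) = C1 - 8*x^3/45


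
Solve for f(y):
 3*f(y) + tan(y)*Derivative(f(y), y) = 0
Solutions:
 f(y) = C1/sin(y)^3


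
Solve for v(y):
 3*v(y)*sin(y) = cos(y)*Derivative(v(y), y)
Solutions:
 v(y) = C1/cos(y)^3


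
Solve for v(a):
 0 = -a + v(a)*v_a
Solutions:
 v(a) = -sqrt(C1 + a^2)
 v(a) = sqrt(C1 + a^2)


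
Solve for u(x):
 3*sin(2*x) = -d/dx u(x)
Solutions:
 u(x) = C1 + 3*cos(2*x)/2


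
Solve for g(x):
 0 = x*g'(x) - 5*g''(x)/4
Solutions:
 g(x) = C1 + C2*erfi(sqrt(10)*x/5)


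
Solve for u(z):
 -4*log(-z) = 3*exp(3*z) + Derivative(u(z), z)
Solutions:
 u(z) = C1 - 4*z*log(-z) + 4*z - exp(3*z)


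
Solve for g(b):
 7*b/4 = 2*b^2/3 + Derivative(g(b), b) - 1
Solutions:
 g(b) = C1 - 2*b^3/9 + 7*b^2/8 + b


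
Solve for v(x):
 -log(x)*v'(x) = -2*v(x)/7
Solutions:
 v(x) = C1*exp(2*li(x)/7)


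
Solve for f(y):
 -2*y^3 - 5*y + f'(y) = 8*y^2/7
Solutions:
 f(y) = C1 + y^4/2 + 8*y^3/21 + 5*y^2/2


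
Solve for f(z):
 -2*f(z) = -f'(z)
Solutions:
 f(z) = C1*exp(2*z)


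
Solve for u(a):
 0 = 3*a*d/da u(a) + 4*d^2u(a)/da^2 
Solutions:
 u(a) = C1 + C2*erf(sqrt(6)*a/4)


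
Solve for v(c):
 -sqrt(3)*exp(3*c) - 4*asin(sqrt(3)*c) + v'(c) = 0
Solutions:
 v(c) = C1 + 4*c*asin(sqrt(3)*c) + 4*sqrt(3)*sqrt(1 - 3*c^2)/3 + sqrt(3)*exp(3*c)/3


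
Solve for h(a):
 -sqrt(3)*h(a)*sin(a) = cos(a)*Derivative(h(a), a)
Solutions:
 h(a) = C1*cos(a)^(sqrt(3))


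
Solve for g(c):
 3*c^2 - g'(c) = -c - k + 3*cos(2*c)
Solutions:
 g(c) = C1 + c^3 + c^2/2 + c*k - 3*sin(2*c)/2


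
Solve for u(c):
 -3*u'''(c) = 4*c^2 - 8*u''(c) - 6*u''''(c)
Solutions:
 u(c) = C1 + C2*c + c^4/24 + c^3/16 - 39*c^2/128 + (C3*sin(sqrt(183)*c/12) + C4*cos(sqrt(183)*c/12))*exp(c/4)


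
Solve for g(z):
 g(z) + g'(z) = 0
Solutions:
 g(z) = C1*exp(-z)


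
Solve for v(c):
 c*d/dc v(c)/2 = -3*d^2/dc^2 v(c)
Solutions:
 v(c) = C1 + C2*erf(sqrt(3)*c/6)


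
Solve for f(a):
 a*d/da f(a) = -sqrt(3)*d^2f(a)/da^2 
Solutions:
 f(a) = C1 + C2*erf(sqrt(2)*3^(3/4)*a/6)


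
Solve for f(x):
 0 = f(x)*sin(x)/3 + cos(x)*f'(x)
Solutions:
 f(x) = C1*cos(x)^(1/3)


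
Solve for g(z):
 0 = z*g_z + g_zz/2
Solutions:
 g(z) = C1 + C2*erf(z)


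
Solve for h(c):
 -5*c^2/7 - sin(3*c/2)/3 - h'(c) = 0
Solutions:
 h(c) = C1 - 5*c^3/21 + 2*cos(3*c/2)/9


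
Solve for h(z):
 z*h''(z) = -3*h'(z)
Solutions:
 h(z) = C1 + C2/z^2


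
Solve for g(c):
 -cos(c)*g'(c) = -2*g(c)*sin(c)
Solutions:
 g(c) = C1/cos(c)^2


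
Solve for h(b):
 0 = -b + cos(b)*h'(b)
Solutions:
 h(b) = C1 + Integral(b/cos(b), b)


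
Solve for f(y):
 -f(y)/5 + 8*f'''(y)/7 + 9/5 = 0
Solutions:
 f(y) = C3*exp(5^(2/3)*7^(1/3)*y/10) + (C1*sin(sqrt(3)*5^(2/3)*7^(1/3)*y/20) + C2*cos(sqrt(3)*5^(2/3)*7^(1/3)*y/20))*exp(-5^(2/3)*7^(1/3)*y/20) + 9


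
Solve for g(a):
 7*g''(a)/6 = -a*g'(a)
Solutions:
 g(a) = C1 + C2*erf(sqrt(21)*a/7)


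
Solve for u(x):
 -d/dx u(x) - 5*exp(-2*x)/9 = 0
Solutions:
 u(x) = C1 + 5*exp(-2*x)/18


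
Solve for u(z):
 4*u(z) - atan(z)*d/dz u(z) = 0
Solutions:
 u(z) = C1*exp(4*Integral(1/atan(z), z))


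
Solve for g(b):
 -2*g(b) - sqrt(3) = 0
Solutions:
 g(b) = -sqrt(3)/2


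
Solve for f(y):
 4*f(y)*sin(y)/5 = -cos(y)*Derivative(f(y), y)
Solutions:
 f(y) = C1*cos(y)^(4/5)


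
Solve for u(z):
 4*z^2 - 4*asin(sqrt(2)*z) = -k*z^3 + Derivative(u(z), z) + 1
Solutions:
 u(z) = C1 + k*z^4/4 + 4*z^3/3 - 4*z*asin(sqrt(2)*z) - z - 2*sqrt(2)*sqrt(1 - 2*z^2)


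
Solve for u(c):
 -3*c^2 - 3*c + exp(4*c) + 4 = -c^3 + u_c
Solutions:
 u(c) = C1 + c^4/4 - c^3 - 3*c^2/2 + 4*c + exp(4*c)/4


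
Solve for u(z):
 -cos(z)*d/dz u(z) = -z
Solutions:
 u(z) = C1 + Integral(z/cos(z), z)


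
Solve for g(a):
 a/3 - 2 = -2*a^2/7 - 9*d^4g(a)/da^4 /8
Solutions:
 g(a) = C1 + C2*a + C3*a^2 + C4*a^3 - 2*a^6/2835 - a^5/405 + 2*a^4/27


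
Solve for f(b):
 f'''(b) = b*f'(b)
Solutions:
 f(b) = C1 + Integral(C2*airyai(b) + C3*airybi(b), b)


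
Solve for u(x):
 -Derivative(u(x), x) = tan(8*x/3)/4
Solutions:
 u(x) = C1 + 3*log(cos(8*x/3))/32


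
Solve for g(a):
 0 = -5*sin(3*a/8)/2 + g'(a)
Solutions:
 g(a) = C1 - 20*cos(3*a/8)/3


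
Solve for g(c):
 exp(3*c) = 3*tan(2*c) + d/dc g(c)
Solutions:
 g(c) = C1 + exp(3*c)/3 + 3*log(cos(2*c))/2


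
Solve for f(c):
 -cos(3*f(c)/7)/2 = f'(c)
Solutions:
 c/2 - 7*log(sin(3*f(c)/7) - 1)/6 + 7*log(sin(3*f(c)/7) + 1)/6 = C1


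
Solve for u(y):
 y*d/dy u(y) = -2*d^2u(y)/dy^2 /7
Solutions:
 u(y) = C1 + C2*erf(sqrt(7)*y/2)


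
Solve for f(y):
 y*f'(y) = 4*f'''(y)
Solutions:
 f(y) = C1 + Integral(C2*airyai(2^(1/3)*y/2) + C3*airybi(2^(1/3)*y/2), y)


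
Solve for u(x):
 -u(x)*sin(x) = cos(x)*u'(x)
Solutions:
 u(x) = C1*cos(x)


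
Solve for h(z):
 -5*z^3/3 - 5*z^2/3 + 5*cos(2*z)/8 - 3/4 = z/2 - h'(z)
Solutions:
 h(z) = C1 + 5*z^4/12 + 5*z^3/9 + z^2/4 + 3*z/4 - 5*sin(2*z)/16


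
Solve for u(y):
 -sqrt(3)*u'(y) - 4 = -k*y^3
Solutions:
 u(y) = C1 + sqrt(3)*k*y^4/12 - 4*sqrt(3)*y/3


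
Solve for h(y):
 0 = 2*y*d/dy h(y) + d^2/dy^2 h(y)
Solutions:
 h(y) = C1 + C2*erf(y)


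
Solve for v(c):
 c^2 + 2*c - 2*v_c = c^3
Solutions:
 v(c) = C1 - c^4/8 + c^3/6 + c^2/2


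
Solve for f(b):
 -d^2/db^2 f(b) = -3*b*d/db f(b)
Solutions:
 f(b) = C1 + C2*erfi(sqrt(6)*b/2)


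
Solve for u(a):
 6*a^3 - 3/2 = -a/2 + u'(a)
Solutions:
 u(a) = C1 + 3*a^4/2 + a^2/4 - 3*a/2


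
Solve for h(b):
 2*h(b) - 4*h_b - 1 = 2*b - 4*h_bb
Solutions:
 h(b) = b + (C1*sin(b/2) + C2*cos(b/2))*exp(b/2) + 5/2


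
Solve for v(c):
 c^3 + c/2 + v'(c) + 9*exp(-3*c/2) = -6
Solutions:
 v(c) = C1 - c^4/4 - c^2/4 - 6*c + 6*exp(-3*c/2)


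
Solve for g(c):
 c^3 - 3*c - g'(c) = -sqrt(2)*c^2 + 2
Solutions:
 g(c) = C1 + c^4/4 + sqrt(2)*c^3/3 - 3*c^2/2 - 2*c


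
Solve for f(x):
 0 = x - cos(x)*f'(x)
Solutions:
 f(x) = C1 + Integral(x/cos(x), x)


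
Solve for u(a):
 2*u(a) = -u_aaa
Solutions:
 u(a) = C3*exp(-2^(1/3)*a) + (C1*sin(2^(1/3)*sqrt(3)*a/2) + C2*cos(2^(1/3)*sqrt(3)*a/2))*exp(2^(1/3)*a/2)


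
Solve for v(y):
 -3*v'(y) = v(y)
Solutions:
 v(y) = C1*exp(-y/3)


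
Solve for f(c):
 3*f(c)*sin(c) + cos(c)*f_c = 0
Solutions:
 f(c) = C1*cos(c)^3


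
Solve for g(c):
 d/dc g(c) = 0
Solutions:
 g(c) = C1


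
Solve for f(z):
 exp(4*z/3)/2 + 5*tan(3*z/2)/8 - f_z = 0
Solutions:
 f(z) = C1 + 3*exp(4*z/3)/8 - 5*log(cos(3*z/2))/12


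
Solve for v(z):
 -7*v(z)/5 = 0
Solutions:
 v(z) = 0


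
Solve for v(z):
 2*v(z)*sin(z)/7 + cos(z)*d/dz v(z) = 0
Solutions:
 v(z) = C1*cos(z)^(2/7)


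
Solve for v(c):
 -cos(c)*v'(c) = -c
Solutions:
 v(c) = C1 + Integral(c/cos(c), c)


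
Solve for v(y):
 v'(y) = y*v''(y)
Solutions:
 v(y) = C1 + C2*y^2


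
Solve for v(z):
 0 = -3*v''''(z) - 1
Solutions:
 v(z) = C1 + C2*z + C3*z^2 + C4*z^3 - z^4/72


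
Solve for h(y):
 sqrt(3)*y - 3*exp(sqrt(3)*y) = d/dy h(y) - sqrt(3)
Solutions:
 h(y) = C1 + sqrt(3)*y^2/2 + sqrt(3)*y - sqrt(3)*exp(sqrt(3)*y)


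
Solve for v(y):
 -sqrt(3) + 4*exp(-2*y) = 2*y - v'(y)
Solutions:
 v(y) = C1 + y^2 + sqrt(3)*y + 2*exp(-2*y)


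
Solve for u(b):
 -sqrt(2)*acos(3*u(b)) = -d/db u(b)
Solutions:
 Integral(1/acos(3*_y), (_y, u(b))) = C1 + sqrt(2)*b


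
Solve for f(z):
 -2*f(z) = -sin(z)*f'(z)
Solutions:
 f(z) = C1*(cos(z) - 1)/(cos(z) + 1)


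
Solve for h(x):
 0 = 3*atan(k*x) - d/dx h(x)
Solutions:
 h(x) = C1 + 3*Piecewise((x*atan(k*x) - log(k^2*x^2 + 1)/(2*k), Ne(k, 0)), (0, True))


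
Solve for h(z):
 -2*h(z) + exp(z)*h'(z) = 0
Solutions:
 h(z) = C1*exp(-2*exp(-z))


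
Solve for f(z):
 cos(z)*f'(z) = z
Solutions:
 f(z) = C1 + Integral(z/cos(z), z)


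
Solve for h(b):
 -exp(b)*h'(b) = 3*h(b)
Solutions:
 h(b) = C1*exp(3*exp(-b))


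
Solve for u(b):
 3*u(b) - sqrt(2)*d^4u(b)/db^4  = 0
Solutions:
 u(b) = C1*exp(-2^(7/8)*3^(1/4)*b/2) + C2*exp(2^(7/8)*3^(1/4)*b/2) + C3*sin(2^(7/8)*3^(1/4)*b/2) + C4*cos(2^(7/8)*3^(1/4)*b/2)


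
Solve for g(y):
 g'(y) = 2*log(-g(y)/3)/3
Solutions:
 -3*Integral(1/(log(-_y) - log(3)), (_y, g(y)))/2 = C1 - y


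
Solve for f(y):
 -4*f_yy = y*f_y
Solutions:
 f(y) = C1 + C2*erf(sqrt(2)*y/4)


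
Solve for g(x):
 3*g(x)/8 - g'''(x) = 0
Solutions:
 g(x) = C3*exp(3^(1/3)*x/2) + (C1*sin(3^(5/6)*x/4) + C2*cos(3^(5/6)*x/4))*exp(-3^(1/3)*x/4)


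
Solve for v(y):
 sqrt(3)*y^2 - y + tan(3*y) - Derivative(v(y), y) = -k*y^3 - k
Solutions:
 v(y) = C1 + k*y^4/4 + k*y + sqrt(3)*y^3/3 - y^2/2 - log(cos(3*y))/3


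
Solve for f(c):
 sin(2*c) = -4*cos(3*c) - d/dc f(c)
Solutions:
 f(c) = C1 - 4*sin(3*c)/3 + cos(2*c)/2


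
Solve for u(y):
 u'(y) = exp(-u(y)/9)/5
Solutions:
 u(y) = 9*log(C1 + y/45)


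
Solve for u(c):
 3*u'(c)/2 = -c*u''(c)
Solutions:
 u(c) = C1 + C2/sqrt(c)


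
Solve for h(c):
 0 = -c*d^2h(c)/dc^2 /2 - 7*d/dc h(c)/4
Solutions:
 h(c) = C1 + C2/c^(5/2)


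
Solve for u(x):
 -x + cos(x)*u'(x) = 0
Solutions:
 u(x) = C1 + Integral(x/cos(x), x)


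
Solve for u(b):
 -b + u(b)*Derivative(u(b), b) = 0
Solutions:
 u(b) = -sqrt(C1 + b^2)
 u(b) = sqrt(C1 + b^2)


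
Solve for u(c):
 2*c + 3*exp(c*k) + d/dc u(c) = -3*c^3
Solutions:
 u(c) = C1 - 3*c^4/4 - c^2 - 3*exp(c*k)/k


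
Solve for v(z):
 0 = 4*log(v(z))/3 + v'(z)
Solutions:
 li(v(z)) = C1 - 4*z/3


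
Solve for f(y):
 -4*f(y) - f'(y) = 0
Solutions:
 f(y) = C1*exp(-4*y)


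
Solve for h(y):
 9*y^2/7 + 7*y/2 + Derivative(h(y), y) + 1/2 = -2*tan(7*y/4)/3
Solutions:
 h(y) = C1 - 3*y^3/7 - 7*y^2/4 - y/2 + 8*log(cos(7*y/4))/21


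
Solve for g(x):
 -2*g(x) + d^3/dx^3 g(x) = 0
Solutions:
 g(x) = C3*exp(2^(1/3)*x) + (C1*sin(2^(1/3)*sqrt(3)*x/2) + C2*cos(2^(1/3)*sqrt(3)*x/2))*exp(-2^(1/3)*x/2)


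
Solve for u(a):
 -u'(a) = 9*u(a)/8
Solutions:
 u(a) = C1*exp(-9*a/8)


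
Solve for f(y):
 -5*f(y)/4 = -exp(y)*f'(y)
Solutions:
 f(y) = C1*exp(-5*exp(-y)/4)


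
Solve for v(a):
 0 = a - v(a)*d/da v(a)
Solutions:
 v(a) = -sqrt(C1 + a^2)
 v(a) = sqrt(C1 + a^2)


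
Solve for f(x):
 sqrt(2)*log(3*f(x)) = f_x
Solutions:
 -sqrt(2)*Integral(1/(log(_y) + log(3)), (_y, f(x)))/2 = C1 - x


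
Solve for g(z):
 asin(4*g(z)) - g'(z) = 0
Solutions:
 Integral(1/asin(4*_y), (_y, g(z))) = C1 + z


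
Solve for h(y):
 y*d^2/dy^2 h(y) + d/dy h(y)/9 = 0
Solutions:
 h(y) = C1 + C2*y^(8/9)


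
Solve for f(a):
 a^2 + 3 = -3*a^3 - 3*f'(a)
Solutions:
 f(a) = C1 - a^4/4 - a^3/9 - a


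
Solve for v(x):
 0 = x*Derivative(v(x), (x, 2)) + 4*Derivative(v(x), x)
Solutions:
 v(x) = C1 + C2/x^3


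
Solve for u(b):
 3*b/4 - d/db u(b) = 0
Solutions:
 u(b) = C1 + 3*b^2/8


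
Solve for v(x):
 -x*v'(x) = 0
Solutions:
 v(x) = C1


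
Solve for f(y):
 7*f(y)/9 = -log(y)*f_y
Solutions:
 f(y) = C1*exp(-7*li(y)/9)


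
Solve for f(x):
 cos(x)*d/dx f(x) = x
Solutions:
 f(x) = C1 + Integral(x/cos(x), x)


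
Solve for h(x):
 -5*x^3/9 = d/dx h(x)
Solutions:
 h(x) = C1 - 5*x^4/36


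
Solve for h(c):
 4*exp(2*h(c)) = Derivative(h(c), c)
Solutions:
 h(c) = log(-sqrt(-1/(C1 + 4*c))) - log(2)/2
 h(c) = log(-1/(C1 + 4*c))/2 - log(2)/2


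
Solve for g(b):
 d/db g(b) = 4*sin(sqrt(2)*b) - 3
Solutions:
 g(b) = C1 - 3*b - 2*sqrt(2)*cos(sqrt(2)*b)


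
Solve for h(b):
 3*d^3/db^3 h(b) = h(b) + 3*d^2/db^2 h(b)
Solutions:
 h(b) = C1*exp(b*(-2^(2/3)*(3*sqrt(13) + 11)^(1/3) - 2*2^(1/3)/(3*sqrt(13) + 11)^(1/3) + 4)/12)*sin(2^(1/3)*sqrt(3)*b*(-2^(1/3)*(3*sqrt(13) + 11)^(1/3) + 2/(3*sqrt(13) + 11)^(1/3))/12) + C2*exp(b*(-2^(2/3)*(3*sqrt(13) + 11)^(1/3) - 2*2^(1/3)/(3*sqrt(13) + 11)^(1/3) + 4)/12)*cos(2^(1/3)*sqrt(3)*b*(-2^(1/3)*(3*sqrt(13) + 11)^(1/3) + 2/(3*sqrt(13) + 11)^(1/3))/12) + C3*exp(b*(2*2^(1/3)/(3*sqrt(13) + 11)^(1/3) + 2 + 2^(2/3)*(3*sqrt(13) + 11)^(1/3))/6)


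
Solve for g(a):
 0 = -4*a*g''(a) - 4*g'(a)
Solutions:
 g(a) = C1 + C2*log(a)


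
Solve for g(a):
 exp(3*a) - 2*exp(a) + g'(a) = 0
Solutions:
 g(a) = C1 - exp(3*a)/3 + 2*exp(a)


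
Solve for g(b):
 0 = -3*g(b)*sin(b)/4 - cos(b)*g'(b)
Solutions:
 g(b) = C1*cos(b)^(3/4)


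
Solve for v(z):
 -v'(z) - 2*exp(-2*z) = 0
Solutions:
 v(z) = C1 + exp(-2*z)


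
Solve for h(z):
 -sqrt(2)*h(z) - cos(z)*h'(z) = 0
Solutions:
 h(z) = C1*(sin(z) - 1)^(sqrt(2)/2)/(sin(z) + 1)^(sqrt(2)/2)


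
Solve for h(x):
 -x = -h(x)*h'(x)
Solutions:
 h(x) = -sqrt(C1 + x^2)
 h(x) = sqrt(C1 + x^2)


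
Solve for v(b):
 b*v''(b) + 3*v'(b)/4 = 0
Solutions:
 v(b) = C1 + C2*b^(1/4)


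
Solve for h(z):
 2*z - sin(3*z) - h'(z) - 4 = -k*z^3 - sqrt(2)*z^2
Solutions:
 h(z) = C1 + k*z^4/4 + sqrt(2)*z^3/3 + z^2 - 4*z + cos(3*z)/3


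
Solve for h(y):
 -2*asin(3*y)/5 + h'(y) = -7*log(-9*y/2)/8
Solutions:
 h(y) = C1 - 7*y*log(-y)/8 + 2*y*asin(3*y)/5 - 7*y*log(3)/4 + 7*y*log(2)/8 + 7*y/8 + 2*sqrt(1 - 9*y^2)/15


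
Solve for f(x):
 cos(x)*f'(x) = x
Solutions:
 f(x) = C1 + Integral(x/cos(x), x)


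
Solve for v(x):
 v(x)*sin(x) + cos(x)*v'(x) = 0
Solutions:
 v(x) = C1*cos(x)


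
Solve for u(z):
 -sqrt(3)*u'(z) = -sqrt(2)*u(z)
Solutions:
 u(z) = C1*exp(sqrt(6)*z/3)


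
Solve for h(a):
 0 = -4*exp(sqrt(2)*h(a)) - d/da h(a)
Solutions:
 h(a) = sqrt(2)*(2*log(1/(C1 + 4*a)) - log(2))/4


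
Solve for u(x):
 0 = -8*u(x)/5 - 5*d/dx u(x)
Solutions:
 u(x) = C1*exp(-8*x/25)


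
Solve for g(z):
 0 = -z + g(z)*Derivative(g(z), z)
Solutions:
 g(z) = -sqrt(C1 + z^2)
 g(z) = sqrt(C1 + z^2)


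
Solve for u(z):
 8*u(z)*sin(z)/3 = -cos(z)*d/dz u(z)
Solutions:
 u(z) = C1*cos(z)^(8/3)


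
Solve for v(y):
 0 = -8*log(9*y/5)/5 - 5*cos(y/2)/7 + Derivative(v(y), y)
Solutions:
 v(y) = C1 + 8*y*log(y)/5 - 8*y*log(5)/5 - 8*y/5 + 16*y*log(3)/5 + 10*sin(y/2)/7


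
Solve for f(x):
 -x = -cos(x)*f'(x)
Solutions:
 f(x) = C1 + Integral(x/cos(x), x)


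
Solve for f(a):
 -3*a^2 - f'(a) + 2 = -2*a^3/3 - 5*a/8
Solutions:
 f(a) = C1 + a^4/6 - a^3 + 5*a^2/16 + 2*a


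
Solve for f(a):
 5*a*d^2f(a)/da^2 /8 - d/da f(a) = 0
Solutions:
 f(a) = C1 + C2*a^(13/5)


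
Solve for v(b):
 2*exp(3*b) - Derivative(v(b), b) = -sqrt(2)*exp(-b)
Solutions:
 v(b) = C1 + 2*exp(3*b)/3 - sqrt(2)*exp(-b)


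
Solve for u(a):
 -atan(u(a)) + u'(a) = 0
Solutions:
 Integral(1/atan(_y), (_y, u(a))) = C1 + a


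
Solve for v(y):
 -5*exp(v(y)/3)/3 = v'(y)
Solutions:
 v(y) = 3*log(1/(C1 + 5*y)) + 6*log(3)


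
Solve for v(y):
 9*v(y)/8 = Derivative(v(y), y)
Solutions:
 v(y) = C1*exp(9*y/8)


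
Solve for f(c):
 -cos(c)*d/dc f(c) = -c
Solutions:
 f(c) = C1 + Integral(c/cos(c), c)


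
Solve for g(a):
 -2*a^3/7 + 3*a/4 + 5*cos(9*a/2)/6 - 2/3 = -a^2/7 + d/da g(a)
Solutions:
 g(a) = C1 - a^4/14 + a^3/21 + 3*a^2/8 - 2*a/3 + 5*sin(9*a/2)/27


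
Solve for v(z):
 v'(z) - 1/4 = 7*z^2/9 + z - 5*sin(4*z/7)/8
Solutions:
 v(z) = C1 + 7*z^3/27 + z^2/2 + z/4 + 35*cos(4*z/7)/32


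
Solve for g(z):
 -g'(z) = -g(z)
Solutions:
 g(z) = C1*exp(z)


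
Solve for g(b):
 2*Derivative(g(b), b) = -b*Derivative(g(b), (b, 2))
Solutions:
 g(b) = C1 + C2/b
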